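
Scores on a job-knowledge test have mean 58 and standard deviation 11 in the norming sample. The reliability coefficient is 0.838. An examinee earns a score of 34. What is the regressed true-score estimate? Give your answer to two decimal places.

37.89

T̂ = 0.838(34) + 0.162(58) = 28.492 + 9.396 = 37.888 → 37.89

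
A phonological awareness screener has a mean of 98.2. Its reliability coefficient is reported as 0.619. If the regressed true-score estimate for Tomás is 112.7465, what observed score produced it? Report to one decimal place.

121.7

T̂ = ρX + (1 − ρ)μ  ⇒  X = (T̂ − (1 − ρ)μ) / ρ
X = (112.7465 − 0.381 × 98.2) / 0.619 = (112.7465 − 37.4142) / 0.619 = 75.3323 / 0.619 = 121.700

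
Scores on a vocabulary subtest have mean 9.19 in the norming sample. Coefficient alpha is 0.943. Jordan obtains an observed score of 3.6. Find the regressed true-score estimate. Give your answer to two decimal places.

3.92

T̂ = ρX + (1 − ρ)μ
  = 0.943 × 3.6 + 0.057 × 9.19
  = 3.3948 + 0.52383
  = 3.919
  ≈ 3.92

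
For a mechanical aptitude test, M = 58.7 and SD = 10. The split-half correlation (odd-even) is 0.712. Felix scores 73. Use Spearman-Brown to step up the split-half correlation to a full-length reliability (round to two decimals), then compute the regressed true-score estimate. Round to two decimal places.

Spearman-Brown: ρ = 2r/(1 + r) = 2(0.712)/(1 + 0.712) = 1.4240/1.712 = 0.8318 → 0.83
T̂ = ρX + (1 − ρ)μ
  = 0.83 × 73 + 0.17 × 58.7
  = 60.59 + 9.979
  = 70.569
  ≈ 70.57

70.57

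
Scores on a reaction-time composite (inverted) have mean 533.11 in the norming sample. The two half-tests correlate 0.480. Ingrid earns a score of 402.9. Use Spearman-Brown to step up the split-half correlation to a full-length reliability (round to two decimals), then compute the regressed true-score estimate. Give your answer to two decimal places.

Spearman-Brown: ρ = 2r/(1 + r) = 2(0.480)/(1 + 0.480) = 0.9600/1.480 = 0.6486 → 0.65
T̂ = 0.65(402.9) + 0.35(533.11) = 261.885 + 186.5885 = 448.473 → 448.47

448.47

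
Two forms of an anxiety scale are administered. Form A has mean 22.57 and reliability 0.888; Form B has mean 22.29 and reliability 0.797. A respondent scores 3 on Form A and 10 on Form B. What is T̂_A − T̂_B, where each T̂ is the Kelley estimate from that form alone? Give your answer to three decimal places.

T̂_A = 0.888(3) + 0.112(22.57) = 5.19184
T̂_B = 0.797(10) + 0.203(22.29) = 12.49487
T̂_A − T̂_B = -7.30303

-7.303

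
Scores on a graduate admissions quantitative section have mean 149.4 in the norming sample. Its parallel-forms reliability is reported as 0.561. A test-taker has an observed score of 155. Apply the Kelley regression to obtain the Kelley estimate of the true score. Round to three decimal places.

152.542

T̂ = ρX + (1 − ρ)μ
  = 0.561 × 155 + 0.439 × 149.4
  = 86.955 + 65.5866
  = 152.5416
  ≈ 152.542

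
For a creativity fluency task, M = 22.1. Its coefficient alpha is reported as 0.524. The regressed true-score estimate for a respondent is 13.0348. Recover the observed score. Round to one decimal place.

T̂ = ρX + (1 − ρ)μ  ⇒  X = (T̂ − (1 − ρ)μ) / ρ
X = (13.0348 − 0.476 × 22.1) / 0.524 = (13.0348 − 10.5196) / 0.524 = 2.5152 / 0.524 = 4.800

4.8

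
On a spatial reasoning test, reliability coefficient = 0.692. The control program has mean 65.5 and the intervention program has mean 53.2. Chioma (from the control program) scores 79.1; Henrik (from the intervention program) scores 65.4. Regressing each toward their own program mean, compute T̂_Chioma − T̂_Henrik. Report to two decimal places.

13.27

T̂_Chioma = 0.692(79.1) + 0.308(65.5) = 74.9112
T̂_Henrik = 0.692(65.4) + 0.308(53.2) = 61.6424
Difference = 74.9112 − 61.6424 = 13.2688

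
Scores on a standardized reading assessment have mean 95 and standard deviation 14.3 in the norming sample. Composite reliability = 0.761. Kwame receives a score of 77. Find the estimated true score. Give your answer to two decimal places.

81.30

T̂ = 0.761(77) + 0.239(95) = 58.597 + 22.705 = 81.302 → 81.30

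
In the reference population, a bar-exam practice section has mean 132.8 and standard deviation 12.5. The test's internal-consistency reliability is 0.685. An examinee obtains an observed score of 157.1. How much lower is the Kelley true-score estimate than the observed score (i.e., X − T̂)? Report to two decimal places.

7.65

Weight the observed score by reliability and the mean by (1 − reliability): T̂ = 0.685·157.1 + 0.315·132.8 = 107.6135 + 41.8320 = 149.4455.
X − T̂ = 157.1 − 149.445 = 7.655 → 7.65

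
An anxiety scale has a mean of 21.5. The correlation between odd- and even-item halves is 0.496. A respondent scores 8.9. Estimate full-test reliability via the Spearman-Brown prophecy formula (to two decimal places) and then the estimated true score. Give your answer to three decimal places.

13.184

Spearman-Brown: ρ = 2r/(1 + r) = 2(0.496)/(1 + 0.496) = 0.9920/1.496 = 0.6631 → 0.66
T̂ = ρX + (1 − ρ)μ
  = 0.66 × 8.9 + 0.34 × 21.5
  = 5.874 + 7.310
  = 13.1840
  ≈ 13.184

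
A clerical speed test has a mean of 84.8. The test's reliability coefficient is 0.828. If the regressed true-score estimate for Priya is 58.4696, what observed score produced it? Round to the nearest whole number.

T̂ = ρX + (1 − ρ)μ  ⇒  X = (T̂ − (1 − ρ)μ) / ρ
X = (58.4696 − 0.172 × 84.8) / 0.828 = (58.4696 − 14.5856) / 0.828 = 43.8840 / 0.828 = 53.00

53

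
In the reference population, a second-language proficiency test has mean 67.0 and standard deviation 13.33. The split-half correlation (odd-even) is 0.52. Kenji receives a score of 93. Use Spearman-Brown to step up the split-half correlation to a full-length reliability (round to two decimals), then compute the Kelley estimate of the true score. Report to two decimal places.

Spearman-Brown: ρ = 2r/(1 + r) = 2(0.52)/(1 + 0.52) = 1.040/1.52 = 0.6842 → 0.68
T̂ = ρX + (1 − ρ)μ
  = 0.68 × 93 + 0.32 × 67.0
  = 63.24 + 21.440
  = 84.680
  ≈ 84.68

84.68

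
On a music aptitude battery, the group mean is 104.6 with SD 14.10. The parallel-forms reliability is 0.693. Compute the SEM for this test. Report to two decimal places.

7.81

SEM = SD · √(1 − ρ) = 14.10 × √0.307 = 14.10 × 0.5541 = 7.812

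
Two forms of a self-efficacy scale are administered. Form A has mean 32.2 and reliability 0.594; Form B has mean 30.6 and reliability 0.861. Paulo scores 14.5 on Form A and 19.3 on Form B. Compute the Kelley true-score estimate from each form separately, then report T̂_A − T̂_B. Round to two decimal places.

T̂_A = 0.594(14.5) + 0.406(32.2) = 21.6862
T̂_B = 0.861(19.3) + 0.139(30.6) = 20.8707
T̂_A − T̂_B = 0.8155

0.82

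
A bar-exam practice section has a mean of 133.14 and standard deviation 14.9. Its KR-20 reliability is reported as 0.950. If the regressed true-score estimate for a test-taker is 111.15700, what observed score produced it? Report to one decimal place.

T̂ = ρX + (1 − ρ)μ  ⇒  X = (T̂ − (1 − ρ)μ) / ρ
X = (111.15700 − 0.050 × 133.14) / 0.950 = (111.15700 − 6.65700) / 0.950 = 104.50000 / 0.950 = 110.000

110.0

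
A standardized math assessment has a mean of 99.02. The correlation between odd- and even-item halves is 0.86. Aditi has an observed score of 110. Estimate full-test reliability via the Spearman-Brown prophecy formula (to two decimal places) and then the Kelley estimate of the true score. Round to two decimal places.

109.12

Spearman-Brown: ρ = 2r/(1 + r) = 2(0.86)/(1 + 0.86) = 1.720/1.86 = 0.9247 → 0.92
T̂ = ρX + (1 − ρ)μ
  = 0.92 × 110 + 0.08 × 99.02
  = 101.20 + 7.9216
  = 109.122
  ≈ 109.12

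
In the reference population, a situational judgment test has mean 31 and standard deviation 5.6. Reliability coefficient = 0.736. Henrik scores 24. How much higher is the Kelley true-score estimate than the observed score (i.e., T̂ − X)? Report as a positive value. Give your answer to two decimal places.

1.85

Kelley's formula gives T̂ = 0.736·24 + 0.264·31 = 17.664 + 8.184 = 25.8480.
T̂ − X = 25.848 − 24 = 1.848 → 1.85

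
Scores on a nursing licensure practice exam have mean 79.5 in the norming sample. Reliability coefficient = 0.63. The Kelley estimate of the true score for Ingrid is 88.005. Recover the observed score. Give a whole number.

T̂ = ρX + (1 − ρ)μ  ⇒  X = (T̂ − (1 − ρ)μ) / ρ
X = (88.005 − 0.37 × 79.5) / 0.63 = (88.005 − 29.415) / 0.63 = 58.590 / 0.63 = 93.00

93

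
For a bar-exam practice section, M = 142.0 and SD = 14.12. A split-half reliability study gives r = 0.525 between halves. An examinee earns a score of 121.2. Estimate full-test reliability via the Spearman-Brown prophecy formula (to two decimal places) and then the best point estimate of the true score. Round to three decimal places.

Spearman-Brown: ρ = 2r/(1 + r) = 2(0.525)/(1 + 0.525) = 1.0500/1.525 = 0.6885 → 0.69
T̂ = 0.69(121.2) + 0.31(142.0) = 83.628 + 44.020 = 127.6480 → 127.648

127.648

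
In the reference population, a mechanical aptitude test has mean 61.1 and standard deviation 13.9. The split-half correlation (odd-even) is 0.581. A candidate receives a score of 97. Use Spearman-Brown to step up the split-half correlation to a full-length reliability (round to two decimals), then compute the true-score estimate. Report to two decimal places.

Spearman-Brown: ρ = 2r/(1 + r) = 2(0.581)/(1 + 0.581) = 1.1620/1.581 = 0.7350 → 0.73
Regress the observed score toward the mean by the unreliability: T̂ = 0.73·97 + 0.27·61.1 = 70.81 + 16.497 = 87.307.

87.31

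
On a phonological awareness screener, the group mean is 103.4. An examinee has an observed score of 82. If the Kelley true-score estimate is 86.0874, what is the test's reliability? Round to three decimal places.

T̂ = ρX + (1 − ρ)μ  ⇒  T̂ − μ = ρ(X − μ)
ρ = (T̂ − μ)/(X − μ) = (86.0874 − 103.4) / (82 − 103.4) = -17.3126 / -21.4 = 0.80900

0.809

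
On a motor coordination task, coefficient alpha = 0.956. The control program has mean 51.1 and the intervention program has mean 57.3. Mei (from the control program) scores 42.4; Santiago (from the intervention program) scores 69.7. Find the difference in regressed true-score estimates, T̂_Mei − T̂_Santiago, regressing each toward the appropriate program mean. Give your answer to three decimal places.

T̂_Mei = 0.956(42.4) + 0.044(51.1) = 42.78280
T̂_Santiago = 0.956(69.7) + 0.044(57.3) = 69.15440
Difference = 42.78280 − 69.15440 = -26.37160

-26.372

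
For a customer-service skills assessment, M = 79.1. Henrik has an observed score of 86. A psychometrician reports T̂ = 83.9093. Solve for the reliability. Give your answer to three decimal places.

T̂ = ρX + (1 − ρ)μ  ⇒  T̂ − μ = ρ(X − μ)
ρ = (T̂ − μ)/(X − μ) = (83.9093 − 79.1) / (86 − 79.1) = 4.8093 / 6.9 = 0.69700

0.697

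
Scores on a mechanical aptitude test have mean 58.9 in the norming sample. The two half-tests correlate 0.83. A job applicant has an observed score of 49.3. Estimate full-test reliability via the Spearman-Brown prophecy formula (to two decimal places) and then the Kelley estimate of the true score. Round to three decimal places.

50.164

Spearman-Brown: ρ = 2r/(1 + r) = 2(0.83)/(1 + 0.83) = 1.660/1.83 = 0.9071 → 0.91
T̂ = 0.91(49.3) + 0.09(58.9) = 44.863 + 5.301 = 50.1640 → 50.164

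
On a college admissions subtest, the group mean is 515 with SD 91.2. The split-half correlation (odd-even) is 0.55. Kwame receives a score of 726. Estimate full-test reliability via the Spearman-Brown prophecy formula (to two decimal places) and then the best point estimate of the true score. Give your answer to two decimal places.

Spearman-Brown: ρ = 2r/(1 + r) = 2(0.55)/(1 + 0.55) = 1.100/1.55 = 0.7097 → 0.71
T̂ = 0.71(726) + 0.29(515) = 515.46 + 149.35 = 664.810 → 664.81

664.81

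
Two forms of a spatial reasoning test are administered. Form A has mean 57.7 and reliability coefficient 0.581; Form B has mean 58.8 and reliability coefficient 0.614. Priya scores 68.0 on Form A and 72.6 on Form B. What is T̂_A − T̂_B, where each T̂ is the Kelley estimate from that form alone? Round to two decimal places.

T̂_A = 0.581(68.0) + 0.419(57.7) = 63.6843
T̂_B = 0.614(72.6) + 0.386(58.8) = 67.2732
T̂_A − T̂_B = -3.5889

-3.59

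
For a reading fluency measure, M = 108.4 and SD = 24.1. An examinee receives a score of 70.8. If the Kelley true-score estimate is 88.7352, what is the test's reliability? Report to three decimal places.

0.523

T̂ = ρX + (1 − ρ)μ  ⇒  T̂ − μ = ρ(X − μ)
ρ = (T̂ − μ)/(X − μ) = (88.7352 − 108.4) / (70.8 − 108.4) = -19.6648 / -37.6 = 0.52300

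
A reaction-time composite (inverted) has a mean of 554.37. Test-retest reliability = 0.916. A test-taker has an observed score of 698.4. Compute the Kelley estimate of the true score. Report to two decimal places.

T̂ = 0.916(698.4) + 0.084(554.37) = 639.7344 + 46.56708 = 686.301 → 686.30

686.30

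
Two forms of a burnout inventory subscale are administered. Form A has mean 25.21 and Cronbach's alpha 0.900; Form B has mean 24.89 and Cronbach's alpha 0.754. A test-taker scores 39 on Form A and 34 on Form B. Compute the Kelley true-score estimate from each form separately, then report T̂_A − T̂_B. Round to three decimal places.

T̂_A = 0.900(39) + 0.100(25.21) = 37.62100
T̂_B = 0.754(34) + 0.246(24.89) = 31.75894
T̂_A − T̂_B = 5.86206

5.862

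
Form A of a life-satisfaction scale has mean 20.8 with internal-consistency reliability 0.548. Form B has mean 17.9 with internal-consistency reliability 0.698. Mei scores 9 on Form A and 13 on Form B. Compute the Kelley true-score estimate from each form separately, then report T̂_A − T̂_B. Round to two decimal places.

-0.15

T̂_A = 0.548(9) + 0.452(20.8) = 14.3336
T̂_B = 0.698(13) + 0.302(17.9) = 14.4798
T̂_A − T̂_B = -0.1462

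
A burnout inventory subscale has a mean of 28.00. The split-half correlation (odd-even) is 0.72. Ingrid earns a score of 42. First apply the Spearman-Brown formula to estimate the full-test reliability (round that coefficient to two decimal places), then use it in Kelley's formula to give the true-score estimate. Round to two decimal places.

39.76

Spearman-Brown: ρ = 2r/(1 + r) = 2(0.72)/(1 + 0.72) = 1.440/1.72 = 0.8372 → 0.84
Kelley's formula gives T̂ = 0.84·42 + 0.16·28.00 = 35.28 + 4.4800 = 39.760.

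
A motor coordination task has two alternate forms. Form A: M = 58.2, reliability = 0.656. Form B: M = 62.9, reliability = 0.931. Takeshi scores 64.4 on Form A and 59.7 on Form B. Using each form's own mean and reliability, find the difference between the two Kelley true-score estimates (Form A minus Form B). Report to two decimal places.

T̂_A = 0.656(64.4) + 0.344(58.2) = 62.2672
T̂_B = 0.931(59.7) + 0.069(62.9) = 59.9208
T̂_A − T̂_B = 2.3464

2.35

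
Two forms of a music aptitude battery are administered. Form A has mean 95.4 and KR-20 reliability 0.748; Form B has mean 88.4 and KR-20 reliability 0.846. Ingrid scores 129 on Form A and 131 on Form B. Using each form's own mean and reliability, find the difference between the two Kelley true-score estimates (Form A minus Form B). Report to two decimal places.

-3.91

T̂_A = 0.748(129) + 0.252(95.4) = 120.5328
T̂_B = 0.846(131) + 0.154(88.4) = 124.4396
T̂_A − T̂_B = -3.9068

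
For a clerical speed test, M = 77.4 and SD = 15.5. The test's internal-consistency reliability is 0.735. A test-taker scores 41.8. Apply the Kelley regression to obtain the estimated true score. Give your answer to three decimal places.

51.234

Kelley's formula gives T̂ = 0.735·41.8 + 0.265·77.4 = 30.7230 + 20.5110 = 51.2340.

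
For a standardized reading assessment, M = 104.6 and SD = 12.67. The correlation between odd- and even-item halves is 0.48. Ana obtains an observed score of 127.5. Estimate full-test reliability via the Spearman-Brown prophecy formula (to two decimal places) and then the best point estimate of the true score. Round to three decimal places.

Spearman-Brown: ρ = 2r/(1 + r) = 2(0.48)/(1 + 0.48) = 0.960/1.48 = 0.6486 → 0.65
T̂ = ρX + (1 − ρ)μ
  = 0.65 × 127.5 + 0.35 × 104.6
  = 82.875 + 36.610
  = 119.4850
  ≈ 119.485

119.485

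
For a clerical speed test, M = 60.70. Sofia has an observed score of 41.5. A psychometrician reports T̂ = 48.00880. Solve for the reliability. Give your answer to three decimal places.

T̂ = ρX + (1 − ρ)μ  ⇒  T̂ − μ = ρ(X − μ)
ρ = (T̂ − μ)/(X − μ) = (48.00880 − 60.70) / (41.5 − 60.70) = -12.69120 / -19.20 = 0.66100

0.661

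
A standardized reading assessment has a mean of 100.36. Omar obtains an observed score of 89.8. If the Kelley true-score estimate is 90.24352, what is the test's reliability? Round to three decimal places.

0.958

T̂ = ρX + (1 − ρ)μ  ⇒  T̂ − μ = ρ(X − μ)
ρ = (T̂ − μ)/(X − μ) = (90.24352 − 100.36) / (89.8 − 100.36) = -10.11648 / -10.56 = 0.95800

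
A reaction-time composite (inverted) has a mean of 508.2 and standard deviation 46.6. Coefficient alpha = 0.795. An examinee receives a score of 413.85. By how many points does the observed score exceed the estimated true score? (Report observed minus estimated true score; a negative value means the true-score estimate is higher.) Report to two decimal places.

T̂ = ρX + (1 − ρ)μ
  = 0.795 × 413.85 + 0.205 × 508.2
  = 329.01075 + 104.1810
  = 433.1918
  ≈ 433.192
X − T̂ = 413.85 − 433.192 = -19.342 → -19.34

-19.34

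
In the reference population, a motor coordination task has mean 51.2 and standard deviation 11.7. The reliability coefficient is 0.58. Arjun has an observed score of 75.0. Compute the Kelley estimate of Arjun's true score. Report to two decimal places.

65.00

T̂ = ρX + (1 − ρ)μ
  = 0.58 × 75.0 + 0.42 × 51.2
  = 43.500 + 21.504
  = 65.004
  ≈ 65.00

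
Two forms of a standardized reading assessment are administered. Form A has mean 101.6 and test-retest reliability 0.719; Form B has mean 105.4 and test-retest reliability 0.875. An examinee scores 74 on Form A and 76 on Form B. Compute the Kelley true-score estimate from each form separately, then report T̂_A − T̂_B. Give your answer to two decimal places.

T̂_A = 0.719(74) + 0.281(101.6) = 81.7556
T̂_B = 0.875(76) + 0.125(105.4) = 79.6750
T̂_A − T̂_B = 2.0806

2.08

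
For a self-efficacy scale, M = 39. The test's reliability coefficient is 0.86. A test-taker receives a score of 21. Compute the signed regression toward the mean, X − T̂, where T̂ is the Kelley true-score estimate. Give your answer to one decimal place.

T̂ = ρX + (1 − ρ)μ
  = 0.86 × 21 + 0.14 × 39
  = 18.06 + 5.46
  = 23.520
  ≈ 23.52
X − T̂ = 21 − 23.52 = -2.52 → -2.5

-2.5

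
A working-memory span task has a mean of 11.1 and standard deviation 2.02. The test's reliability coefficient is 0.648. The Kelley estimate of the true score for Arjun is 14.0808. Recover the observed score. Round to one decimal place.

T̂ = ρX + (1 − ρ)μ  ⇒  X = (T̂ − (1 − ρ)μ) / ρ
X = (14.0808 − 0.352 × 11.1) / 0.648 = (14.0808 − 3.9072) / 0.648 = 10.1736 / 0.648 = 15.700

15.7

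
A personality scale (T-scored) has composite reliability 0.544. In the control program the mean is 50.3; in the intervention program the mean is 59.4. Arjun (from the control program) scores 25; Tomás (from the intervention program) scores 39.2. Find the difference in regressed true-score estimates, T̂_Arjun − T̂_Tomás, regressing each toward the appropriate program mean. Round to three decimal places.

-11.874

T̂_Arjun = 0.544(25) + 0.456(50.3) = 36.53680
T̂_Tomás = 0.544(39.2) + 0.456(59.4) = 48.41120
Difference = 36.53680 − 48.41120 = -11.87440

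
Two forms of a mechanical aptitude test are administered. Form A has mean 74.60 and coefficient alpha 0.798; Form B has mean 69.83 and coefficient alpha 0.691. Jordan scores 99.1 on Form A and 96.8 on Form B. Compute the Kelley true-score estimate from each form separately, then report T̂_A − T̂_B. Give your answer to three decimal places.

T̂_A = 0.798(99.1) + 0.202(74.60) = 94.15100
T̂_B = 0.691(96.8) + 0.309(69.83) = 88.46627
T̂_A − T̂_B = 5.68473

5.685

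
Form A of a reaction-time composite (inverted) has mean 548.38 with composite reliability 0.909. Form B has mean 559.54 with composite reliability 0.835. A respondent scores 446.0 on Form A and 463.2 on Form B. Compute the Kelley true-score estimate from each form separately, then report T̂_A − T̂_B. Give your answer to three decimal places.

-23.780

T̂_A = 0.909(446.0) + 0.091(548.38) = 455.31658
T̂_B = 0.835(463.2) + 0.165(559.54) = 479.09610
T̂_A − T̂_B = -23.77952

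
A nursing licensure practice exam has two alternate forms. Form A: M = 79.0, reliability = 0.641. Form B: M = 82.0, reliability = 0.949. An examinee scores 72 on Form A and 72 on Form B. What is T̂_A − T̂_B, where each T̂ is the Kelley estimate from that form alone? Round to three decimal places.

2.003

T̂_A = 0.641(72) + 0.359(79.0) = 74.51300
T̂_B = 0.949(72) + 0.051(82.0) = 72.51000
T̂_A − T̂_B = 2.00300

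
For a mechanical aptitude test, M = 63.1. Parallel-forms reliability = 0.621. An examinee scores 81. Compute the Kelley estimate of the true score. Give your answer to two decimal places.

T̂ = ρX + (1 − ρ)μ
  = 0.621 × 81 + 0.379 × 63.1
  = 50.301 + 23.9149
  = 74.216
  ≈ 74.22

74.22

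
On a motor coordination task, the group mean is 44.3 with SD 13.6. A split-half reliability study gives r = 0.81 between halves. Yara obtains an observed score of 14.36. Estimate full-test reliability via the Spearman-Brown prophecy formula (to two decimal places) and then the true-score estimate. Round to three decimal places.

17.354

Spearman-Brown: ρ = 2r/(1 + r) = 2(0.81)/(1 + 0.81) = 1.620/1.81 = 0.8950 → 0.90
T̂ = 0.90(14.36) + 0.10(44.3) = 12.9240 + 4.430 = 17.3540 → 17.354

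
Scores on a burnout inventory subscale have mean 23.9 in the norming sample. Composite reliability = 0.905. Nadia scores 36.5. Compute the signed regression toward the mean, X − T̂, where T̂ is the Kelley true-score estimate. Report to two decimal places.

1.20

T̂ = ρX + (1 − ρ)μ
  = 0.905 × 36.5 + 0.095 × 23.9
  = 33.0325 + 2.2705
  = 35.3030
  ≈ 35.303
X − T̂ = 36.5 − 35.303 = 1.197 → 1.20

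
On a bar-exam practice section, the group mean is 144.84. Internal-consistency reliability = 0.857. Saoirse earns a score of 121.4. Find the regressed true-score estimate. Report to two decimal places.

T̂ = ρX + (1 − ρ)μ
  = 0.857 × 121.4 + 0.143 × 144.84
  = 104.0398 + 20.71212
  = 124.752
  ≈ 124.75

124.75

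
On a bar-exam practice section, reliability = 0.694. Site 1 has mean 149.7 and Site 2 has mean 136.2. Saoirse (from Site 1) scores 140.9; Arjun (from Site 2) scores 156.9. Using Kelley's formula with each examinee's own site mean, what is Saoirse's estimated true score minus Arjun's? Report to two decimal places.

T̂_Saoirse = 0.694(140.9) + 0.306(149.7) = 143.5928
T̂_Arjun = 0.694(156.9) + 0.306(136.2) = 150.5658
Difference = 143.5928 − 150.5658 = -6.9730

-6.97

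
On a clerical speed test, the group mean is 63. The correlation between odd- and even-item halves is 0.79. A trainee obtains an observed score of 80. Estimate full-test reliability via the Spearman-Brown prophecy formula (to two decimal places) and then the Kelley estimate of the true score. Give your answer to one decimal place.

78.0

Spearman-Brown: ρ = 2r/(1 + r) = 2(0.79)/(1 + 0.79) = 1.580/1.79 = 0.8827 → 0.88
T̂ = ρX + (1 − ρ)μ
  = 0.88 × 80 + 0.12 × 63
  = 70.40 + 7.56
  = 77.96
  ≈ 78.0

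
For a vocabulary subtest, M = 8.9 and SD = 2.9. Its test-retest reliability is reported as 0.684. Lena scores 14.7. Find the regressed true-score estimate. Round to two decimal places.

12.87

Weight the observed score by reliability and the mean by (1 − reliability): T̂ = 0.684·14.7 + 0.316·8.9 = 10.0548 + 2.8124 = 12.867.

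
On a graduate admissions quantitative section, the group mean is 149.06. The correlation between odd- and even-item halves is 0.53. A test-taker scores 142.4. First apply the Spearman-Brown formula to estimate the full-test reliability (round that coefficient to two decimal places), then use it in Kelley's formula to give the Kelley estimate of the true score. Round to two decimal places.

144.46

Spearman-Brown: ρ = 2r/(1 + r) = 2(0.53)/(1 + 0.53) = 1.060/1.53 = 0.6928 → 0.69
T̂ = ρX + (1 − ρ)μ
  = 0.69 × 142.4 + 0.31 × 149.06
  = 98.256 + 46.2086
  = 144.465
  ≈ 144.46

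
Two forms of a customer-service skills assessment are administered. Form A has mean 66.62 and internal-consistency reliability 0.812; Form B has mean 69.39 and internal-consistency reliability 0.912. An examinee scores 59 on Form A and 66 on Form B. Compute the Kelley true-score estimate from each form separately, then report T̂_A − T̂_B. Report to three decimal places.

-5.866

T̂_A = 0.812(59) + 0.188(66.62) = 60.43256
T̂_B = 0.912(66) + 0.088(69.39) = 66.29832
T̂_A − T̂_B = -5.86576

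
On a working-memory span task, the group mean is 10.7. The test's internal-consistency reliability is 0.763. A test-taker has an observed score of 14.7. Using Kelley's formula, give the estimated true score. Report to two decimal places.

13.75

T̂ = 0.763(14.7) + 0.237(10.7) = 11.2161 + 2.5359 = 13.752 → 13.75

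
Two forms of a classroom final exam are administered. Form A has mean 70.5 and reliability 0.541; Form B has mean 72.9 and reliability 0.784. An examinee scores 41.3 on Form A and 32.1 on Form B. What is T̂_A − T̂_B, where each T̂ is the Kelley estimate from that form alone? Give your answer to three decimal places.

T̂_A = 0.541(41.3) + 0.459(70.5) = 54.70280
T̂_B = 0.784(32.1) + 0.216(72.9) = 40.91280
T̂_A − T̂_B = 13.79000

13.790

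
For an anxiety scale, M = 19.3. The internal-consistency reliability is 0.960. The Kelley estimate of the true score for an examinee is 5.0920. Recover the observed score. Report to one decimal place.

4.5

T̂ = ρX + (1 − ρ)μ  ⇒  X = (T̂ − (1 − ρ)μ) / ρ
X = (5.0920 − 0.040 × 19.3) / 0.960 = (5.0920 − 0.7720) / 0.960 = 4.3200 / 0.960 = 4.500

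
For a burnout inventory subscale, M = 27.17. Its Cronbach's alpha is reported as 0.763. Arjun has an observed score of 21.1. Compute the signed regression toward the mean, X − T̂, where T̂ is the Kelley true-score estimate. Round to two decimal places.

-1.44

T̂ = ρX + (1 − ρ)μ
  = 0.763 × 21.1 + 0.237 × 27.17
  = 16.0993 + 6.43929
  = 22.5386
  ≈ 22.539
X − T̂ = 21.1 − 22.539 = -1.439 → -1.44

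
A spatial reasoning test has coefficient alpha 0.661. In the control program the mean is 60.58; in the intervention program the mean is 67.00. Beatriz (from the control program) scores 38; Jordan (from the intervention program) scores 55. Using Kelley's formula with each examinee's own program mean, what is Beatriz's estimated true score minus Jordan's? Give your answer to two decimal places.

T̂_Beatriz = 0.661(38) + 0.339(60.58) = 45.6546
T̂_Jordan = 0.661(55) + 0.339(67.00) = 59.0680
Difference = 45.6546 − 59.0680 = -13.4134

-13.41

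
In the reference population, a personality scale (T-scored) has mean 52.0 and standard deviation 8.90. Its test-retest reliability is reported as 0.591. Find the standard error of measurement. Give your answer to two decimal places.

SEM = SD · √(1 − ρ) = 8.90 × √0.409 = 8.90 × 0.6395 = 5.692

5.69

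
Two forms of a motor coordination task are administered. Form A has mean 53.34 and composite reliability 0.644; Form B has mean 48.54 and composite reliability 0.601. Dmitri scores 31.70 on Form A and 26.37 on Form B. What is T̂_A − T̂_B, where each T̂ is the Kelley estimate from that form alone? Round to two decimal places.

T̂_A = 0.644(31.70) + 0.356(53.34) = 39.4038
T̂_B = 0.601(26.37) + 0.399(48.54) = 35.2158
T̂_A − T̂_B = 4.1880

4.19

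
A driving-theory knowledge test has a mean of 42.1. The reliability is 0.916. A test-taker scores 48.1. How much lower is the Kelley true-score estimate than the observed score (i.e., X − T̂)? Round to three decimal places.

T̂ = ρX + (1 − ρ)μ
  = 0.916 × 48.1 + 0.084 × 42.1
  = 44.0596 + 3.5364
  = 47.59600
  ≈ 47.5960
X − T̂ = 48.1 − 47.5960 = 0.5040 → 0.504

0.504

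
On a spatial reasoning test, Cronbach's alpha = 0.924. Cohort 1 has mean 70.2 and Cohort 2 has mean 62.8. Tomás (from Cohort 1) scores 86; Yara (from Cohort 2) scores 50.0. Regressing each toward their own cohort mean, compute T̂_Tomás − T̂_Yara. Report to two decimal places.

T̂_Tomás = 0.924(86) + 0.076(70.2) = 84.7992
T̂_Yara = 0.924(50.0) + 0.076(62.8) = 50.9728
Difference = 84.7992 − 50.9728 = 33.8264

33.83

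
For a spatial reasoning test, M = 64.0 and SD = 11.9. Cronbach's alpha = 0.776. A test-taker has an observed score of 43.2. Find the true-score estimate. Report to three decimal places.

47.859

T̂ = 0.776(43.2) + 0.224(64.0) = 33.5232 + 14.3360 = 47.8592 → 47.859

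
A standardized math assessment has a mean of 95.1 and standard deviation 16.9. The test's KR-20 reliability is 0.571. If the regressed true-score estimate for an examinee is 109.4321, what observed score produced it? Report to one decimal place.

120.2

T̂ = ρX + (1 − ρ)μ  ⇒  X = (T̂ − (1 − ρ)μ) / ρ
X = (109.4321 − 0.429 × 95.1) / 0.571 = (109.4321 − 40.7979) / 0.571 = 68.6342 / 0.571 = 120.200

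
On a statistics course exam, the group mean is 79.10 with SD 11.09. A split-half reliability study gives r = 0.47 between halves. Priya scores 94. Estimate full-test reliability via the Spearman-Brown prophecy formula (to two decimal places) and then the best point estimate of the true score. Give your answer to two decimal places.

Spearman-Brown: ρ = 2r/(1 + r) = 2(0.47)/(1 + 0.47) = 0.940/1.47 = 0.6395 → 0.64
T̂ = 0.64(94) + 0.36(79.10) = 60.16 + 28.4760 = 88.636 → 88.64

88.64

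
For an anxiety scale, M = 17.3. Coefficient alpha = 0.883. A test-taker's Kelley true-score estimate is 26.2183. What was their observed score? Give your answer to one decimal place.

27.4

T̂ = ρX + (1 − ρ)μ  ⇒  X = (T̂ − (1 − ρ)μ) / ρ
X = (26.2183 − 0.117 × 17.3) / 0.883 = (26.2183 − 2.0241) / 0.883 = 24.1942 / 0.883 = 27.400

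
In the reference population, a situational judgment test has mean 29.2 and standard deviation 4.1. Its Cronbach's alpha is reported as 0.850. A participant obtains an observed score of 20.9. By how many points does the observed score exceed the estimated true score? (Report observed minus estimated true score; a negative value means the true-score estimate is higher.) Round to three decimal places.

T̂ = 0.850(20.9) + 0.150(29.2) = 17.7650 + 4.3800 = 22.14500 → 22.1450
X − T̂ = 20.9 − 22.1450 = -1.2450 → -1.245

-1.245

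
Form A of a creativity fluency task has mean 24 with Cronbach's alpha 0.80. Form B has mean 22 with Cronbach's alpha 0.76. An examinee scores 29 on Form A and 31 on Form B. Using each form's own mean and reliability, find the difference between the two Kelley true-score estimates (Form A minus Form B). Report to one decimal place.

T̂_A = 0.80(29) + 0.20(24) = 28.000
T̂_B = 0.76(31) + 0.24(22) = 28.840
T̂_A − T̂_B = -0.840

-0.8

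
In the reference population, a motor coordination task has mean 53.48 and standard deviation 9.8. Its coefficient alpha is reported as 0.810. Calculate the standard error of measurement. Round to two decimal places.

SEM = SD · √(1 − ρ) = 9.8 × √0.190 = 9.8 × 0.4359 = 4.272

4.27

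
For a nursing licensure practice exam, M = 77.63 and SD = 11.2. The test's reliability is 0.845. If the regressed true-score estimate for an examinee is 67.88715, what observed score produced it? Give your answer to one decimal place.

66.1

T̂ = ρX + (1 − ρ)μ  ⇒  X = (T̂ − (1 − ρ)μ) / ρ
X = (67.88715 − 0.155 × 77.63) / 0.845 = (67.88715 − 12.03265) / 0.845 = 55.85450 / 0.845 = 66.100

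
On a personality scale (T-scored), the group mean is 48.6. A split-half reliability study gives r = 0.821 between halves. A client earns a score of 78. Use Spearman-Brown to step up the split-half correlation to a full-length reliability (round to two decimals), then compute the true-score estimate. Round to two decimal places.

75.06

Spearman-Brown: ρ = 2r/(1 + r) = 2(0.821)/(1 + 0.821) = 1.6420/1.821 = 0.9017 → 0.90
T̂ = 0.90(78) + 0.10(48.6) = 70.20 + 4.860 = 75.060 → 75.06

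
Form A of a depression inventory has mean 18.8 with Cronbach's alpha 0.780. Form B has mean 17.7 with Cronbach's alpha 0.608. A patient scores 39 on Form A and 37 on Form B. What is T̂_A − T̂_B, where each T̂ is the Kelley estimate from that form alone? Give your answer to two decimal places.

T̂_A = 0.780(39) + 0.220(18.8) = 34.5560
T̂_B = 0.608(37) + 0.392(17.7) = 29.4344
T̂_A − T̂_B = 5.1216

5.12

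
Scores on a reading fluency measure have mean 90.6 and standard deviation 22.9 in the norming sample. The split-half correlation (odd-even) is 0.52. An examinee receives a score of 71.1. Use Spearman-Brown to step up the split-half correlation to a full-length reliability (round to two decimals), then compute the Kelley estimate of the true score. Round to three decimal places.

77.340

Spearman-Brown: ρ = 2r/(1 + r) = 2(0.52)/(1 + 0.52) = 1.040/1.52 = 0.6842 → 0.68
T̂ = ρX + (1 − ρ)μ
  = 0.68 × 71.1 + 0.32 × 90.6
  = 48.348 + 28.992
  = 77.3400
  ≈ 77.340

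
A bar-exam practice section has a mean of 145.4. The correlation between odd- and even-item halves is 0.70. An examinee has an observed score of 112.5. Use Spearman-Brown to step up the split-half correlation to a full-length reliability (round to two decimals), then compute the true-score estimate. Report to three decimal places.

Spearman-Brown: ρ = 2r/(1 + r) = 2(0.70)/(1 + 0.70) = 1.400/1.70 = 0.8235 → 0.82
Weight the observed score by reliability and the mean by (1 − reliability): T̂ = 0.82·112.5 + 0.18·145.4 = 92.250 + 26.172 = 118.4220.

118.422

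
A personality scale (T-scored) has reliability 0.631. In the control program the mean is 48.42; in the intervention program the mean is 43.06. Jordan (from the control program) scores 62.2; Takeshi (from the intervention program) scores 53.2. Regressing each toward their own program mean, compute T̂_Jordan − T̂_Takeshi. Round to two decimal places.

T̂_Jordan = 0.631(62.2) + 0.369(48.42) = 57.1152
T̂_Takeshi = 0.631(53.2) + 0.369(43.06) = 49.4583
Difference = 57.1152 − 49.4583 = 7.6568

7.66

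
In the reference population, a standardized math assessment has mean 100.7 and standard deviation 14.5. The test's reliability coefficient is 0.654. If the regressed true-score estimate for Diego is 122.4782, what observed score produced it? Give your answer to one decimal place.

134.0

T̂ = ρX + (1 − ρ)μ  ⇒  X = (T̂ − (1 − ρ)μ) / ρ
X = (122.4782 − 0.346 × 100.7) / 0.654 = (122.4782 − 34.8422) / 0.654 = 87.6360 / 0.654 = 134.000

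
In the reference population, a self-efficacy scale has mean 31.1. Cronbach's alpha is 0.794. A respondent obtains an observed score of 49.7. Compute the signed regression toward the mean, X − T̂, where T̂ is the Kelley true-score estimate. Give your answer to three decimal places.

T̂ = 0.794(49.7) + 0.206(31.1) = 39.4618 + 6.4066 = 45.86840 → 45.8684
X − T̂ = 49.7 − 45.8684 = 3.8316 → 3.832

3.832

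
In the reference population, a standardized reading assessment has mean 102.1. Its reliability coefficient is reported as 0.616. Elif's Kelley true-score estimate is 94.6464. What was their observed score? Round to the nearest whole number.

90

T̂ = ρX + (1 − ρ)μ  ⇒  X = (T̂ − (1 − ρ)μ) / ρ
X = (94.6464 − 0.384 × 102.1) / 0.616 = (94.6464 − 39.2064) / 0.616 = 55.4400 / 0.616 = 90.00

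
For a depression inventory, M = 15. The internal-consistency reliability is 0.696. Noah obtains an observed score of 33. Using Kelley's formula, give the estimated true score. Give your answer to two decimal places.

T̂ = ρX + (1 − ρ)μ
  = 0.696 × 33 + 0.304 × 15
  = 22.968 + 4.560
  = 27.528
  ≈ 27.53

27.53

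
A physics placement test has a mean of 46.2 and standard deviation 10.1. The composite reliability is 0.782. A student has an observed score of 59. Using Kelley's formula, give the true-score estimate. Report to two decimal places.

T̂ = ρX + (1 − ρ)μ
  = 0.782 × 59 + 0.218 × 46.2
  = 46.138 + 10.0716
  = 56.210
  ≈ 56.21

56.21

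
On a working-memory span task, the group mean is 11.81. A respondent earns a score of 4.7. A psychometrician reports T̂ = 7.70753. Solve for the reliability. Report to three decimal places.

0.577

T̂ = ρX + (1 − ρ)μ  ⇒  T̂ − μ = ρ(X − μ)
ρ = (T̂ − μ)/(X − μ) = (7.70753 − 11.81) / (4.7 − 11.81) = -4.10247 / -7.11 = 0.57700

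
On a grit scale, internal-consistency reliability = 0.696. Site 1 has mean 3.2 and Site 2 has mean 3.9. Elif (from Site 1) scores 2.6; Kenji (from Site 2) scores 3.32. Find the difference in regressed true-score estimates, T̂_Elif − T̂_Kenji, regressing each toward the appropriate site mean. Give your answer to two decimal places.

T̂_Elif = 0.696(2.6) + 0.304(3.2) = 2.7824
T̂_Kenji = 0.696(3.32) + 0.304(3.9) = 3.4963
Difference = 2.7824 − 3.4963 = -0.7139

-0.71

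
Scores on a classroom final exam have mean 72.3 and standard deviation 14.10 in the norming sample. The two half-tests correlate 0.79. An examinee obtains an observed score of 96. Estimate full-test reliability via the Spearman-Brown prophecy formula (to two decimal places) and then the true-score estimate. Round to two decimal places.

Spearman-Brown: ρ = 2r/(1 + r) = 2(0.79)/(1 + 0.79) = 1.580/1.79 = 0.8827 → 0.88
T̂ = 0.88(96) + 0.12(72.3) = 84.48 + 8.676 = 93.156 → 93.16

93.16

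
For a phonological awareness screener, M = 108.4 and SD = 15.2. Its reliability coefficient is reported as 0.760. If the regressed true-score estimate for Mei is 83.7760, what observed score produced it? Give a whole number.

T̂ = ρX + (1 − ρ)μ  ⇒  X = (T̂ − (1 − ρ)μ) / ρ
X = (83.7760 − 0.240 × 108.4) / 0.760 = (83.7760 − 26.0160) / 0.760 = 57.7600 / 0.760 = 76.00

76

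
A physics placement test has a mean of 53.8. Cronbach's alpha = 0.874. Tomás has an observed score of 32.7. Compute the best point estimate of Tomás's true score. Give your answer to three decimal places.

Weight the observed score by reliability and the mean by (1 − reliability): T̂ = 0.874·32.7 + 0.126·53.8 = 28.5798 + 6.7788 = 35.3586.

35.359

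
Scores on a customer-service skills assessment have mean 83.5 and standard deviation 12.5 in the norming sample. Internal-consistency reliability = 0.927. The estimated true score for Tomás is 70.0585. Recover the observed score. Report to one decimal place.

T̂ = ρX + (1 − ρ)μ  ⇒  X = (T̂ − (1 − ρ)μ) / ρ
X = (70.0585 − 0.073 × 83.5) / 0.927 = (70.0585 − 6.0955) / 0.927 = 63.9630 / 0.927 = 69.000

69.0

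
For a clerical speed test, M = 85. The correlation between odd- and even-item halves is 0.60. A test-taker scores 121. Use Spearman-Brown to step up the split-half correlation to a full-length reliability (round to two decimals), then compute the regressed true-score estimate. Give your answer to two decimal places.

Spearman-Brown: ρ = 2r/(1 + r) = 2(0.60)/(1 + 0.60) = 1.200/1.60 = 0.7500 → 0.75
T̂ = 0.75(121) + 0.25(85) = 90.75 + 21.25 = 112.000 → 112.00

112.00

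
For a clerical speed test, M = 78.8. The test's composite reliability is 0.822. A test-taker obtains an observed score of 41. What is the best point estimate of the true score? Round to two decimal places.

T̂ = ρX + (1 − ρ)μ
  = 0.822 × 41 + 0.178 × 78.8
  = 33.702 + 14.0264
  = 47.728
  ≈ 47.73

47.73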